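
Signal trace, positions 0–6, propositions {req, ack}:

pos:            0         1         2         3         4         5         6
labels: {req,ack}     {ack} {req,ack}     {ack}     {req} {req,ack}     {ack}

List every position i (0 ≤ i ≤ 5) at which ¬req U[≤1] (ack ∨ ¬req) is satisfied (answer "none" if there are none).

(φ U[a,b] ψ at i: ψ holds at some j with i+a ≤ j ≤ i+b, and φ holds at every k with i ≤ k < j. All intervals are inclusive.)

0, 1, 2, 3, 5

Evaluate at each i in [0,5]:
  i=0: ✓ (rhs at j=0)
  i=1: ✓ (rhs at j=1)
  i=2: ✓ (rhs at j=2)
  i=3: ✓ (rhs at j=3)
  i=4: ✗ (lhs fails at k=4 before rhs at j=5)
  i=5: ✓ (rhs at j=5)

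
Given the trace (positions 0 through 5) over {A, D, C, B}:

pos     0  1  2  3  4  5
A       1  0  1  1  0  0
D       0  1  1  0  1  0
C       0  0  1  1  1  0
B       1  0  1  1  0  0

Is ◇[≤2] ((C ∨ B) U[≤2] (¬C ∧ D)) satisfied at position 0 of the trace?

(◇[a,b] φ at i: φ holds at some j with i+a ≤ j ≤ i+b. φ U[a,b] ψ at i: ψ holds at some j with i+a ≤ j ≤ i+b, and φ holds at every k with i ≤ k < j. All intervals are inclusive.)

Check ((C ∨ B) U[≤2] (¬C ∧ D)) at each j in [0,2]:
  j=0: holds
  j=1: holds
  j=2: fails
Found at j=0 → formula holds.

True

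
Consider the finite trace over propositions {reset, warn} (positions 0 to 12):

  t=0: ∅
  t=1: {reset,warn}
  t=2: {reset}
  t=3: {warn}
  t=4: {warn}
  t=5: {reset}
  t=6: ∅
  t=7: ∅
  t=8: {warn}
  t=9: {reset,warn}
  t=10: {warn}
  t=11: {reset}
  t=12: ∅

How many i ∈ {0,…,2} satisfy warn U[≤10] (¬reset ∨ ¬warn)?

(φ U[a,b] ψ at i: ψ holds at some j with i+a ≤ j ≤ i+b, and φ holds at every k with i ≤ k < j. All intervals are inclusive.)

3

Evaluate at each i in [0,2]:
  i=0: ✓ (rhs at j=0)
  i=1: ✓ (rhs at j=2; lhs holds on [1,1])
  i=2: ✓ (rhs at j=2)
Positions where it holds: {0, 1, 2} → 3.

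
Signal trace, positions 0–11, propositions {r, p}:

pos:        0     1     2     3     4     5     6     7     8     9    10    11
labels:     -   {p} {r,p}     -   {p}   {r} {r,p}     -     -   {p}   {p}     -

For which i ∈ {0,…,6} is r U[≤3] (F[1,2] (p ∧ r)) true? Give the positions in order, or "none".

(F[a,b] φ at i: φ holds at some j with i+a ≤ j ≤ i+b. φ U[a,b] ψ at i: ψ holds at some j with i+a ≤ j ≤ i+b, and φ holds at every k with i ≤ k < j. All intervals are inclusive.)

0, 1, 4, 5

Evaluate at each i in [0,6]:
  i=0: ✓ (rhs at j=0)
  i=1: ✓ (rhs at j=1)
  i=2: ✗ (lhs fails at k=3 before rhs at j=4)
  i=3: ✗ (lhs fails at k=3 before rhs at j=4)
  i=4: ✓ (rhs at j=4)
  i=5: ✓ (rhs at j=5)
  i=6: ✗ (no rhs in [6,9])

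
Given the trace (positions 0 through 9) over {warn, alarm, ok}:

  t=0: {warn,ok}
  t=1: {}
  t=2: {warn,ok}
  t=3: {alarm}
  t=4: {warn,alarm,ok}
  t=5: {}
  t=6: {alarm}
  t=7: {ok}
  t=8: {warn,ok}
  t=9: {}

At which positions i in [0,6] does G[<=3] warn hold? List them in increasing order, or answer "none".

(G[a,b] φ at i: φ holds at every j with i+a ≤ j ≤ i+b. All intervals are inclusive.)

Evaluate at each i in [0,6]:
  i=0: ✗ (fails at j=1)
  i=1: ✗ (fails at j=1)
  i=2: ✗ (fails at j=3)
  i=3: ✗ (fails at j=3)
  i=4: ✗ (fails at j=5)
  i=5: ✗ (fails at j=5)
  i=6: ✗ (fails at j=6)

none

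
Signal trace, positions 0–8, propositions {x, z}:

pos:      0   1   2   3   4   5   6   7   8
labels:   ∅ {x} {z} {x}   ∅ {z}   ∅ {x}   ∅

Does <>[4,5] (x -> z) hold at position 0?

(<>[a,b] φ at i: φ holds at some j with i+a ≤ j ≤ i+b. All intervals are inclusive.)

Check (x -> z) at each j in [4,5]:
  j=4: true
  j=5: true
Found at j=4 → formula holds.

Yes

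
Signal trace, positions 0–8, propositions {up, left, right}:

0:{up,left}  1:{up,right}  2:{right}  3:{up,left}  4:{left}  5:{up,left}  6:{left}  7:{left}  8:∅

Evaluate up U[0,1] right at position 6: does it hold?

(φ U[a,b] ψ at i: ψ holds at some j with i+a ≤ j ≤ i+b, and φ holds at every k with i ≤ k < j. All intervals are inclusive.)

Need some j in [6,7] with right, and up at every k in [6,j-1].
  j=6: right false.
  j=7: right false.
No j in the window works → until fails.

No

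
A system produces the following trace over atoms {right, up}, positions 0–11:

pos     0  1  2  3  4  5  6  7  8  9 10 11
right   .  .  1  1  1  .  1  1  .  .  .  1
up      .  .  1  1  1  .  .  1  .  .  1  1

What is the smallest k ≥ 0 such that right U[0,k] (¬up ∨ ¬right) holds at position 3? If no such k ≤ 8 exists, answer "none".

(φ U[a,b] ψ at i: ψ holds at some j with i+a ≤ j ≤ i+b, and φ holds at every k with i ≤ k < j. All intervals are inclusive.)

Need earliest j ≥ 3 with (¬up ∨ ¬right), and right at every k in [3,j-1].
  j=3: rhs fails.
  j=4: rhs fails.
  j=5: rhs holds; lhs holds on [3,4]. k = 2.

2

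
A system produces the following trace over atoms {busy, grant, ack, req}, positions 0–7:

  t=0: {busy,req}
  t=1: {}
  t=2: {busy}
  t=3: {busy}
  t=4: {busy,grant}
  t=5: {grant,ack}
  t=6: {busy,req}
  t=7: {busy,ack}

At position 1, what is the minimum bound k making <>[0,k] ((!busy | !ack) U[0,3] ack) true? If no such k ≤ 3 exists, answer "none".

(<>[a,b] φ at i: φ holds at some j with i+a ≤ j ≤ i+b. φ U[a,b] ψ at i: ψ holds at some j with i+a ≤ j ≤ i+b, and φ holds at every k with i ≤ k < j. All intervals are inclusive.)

Scan j = 1,2,… for ((!busy | !ack) U[0,3] ack):
  j=1: fails
  j=2: holds
First hit at j=2, so smallest k = 2-1 = 1.

1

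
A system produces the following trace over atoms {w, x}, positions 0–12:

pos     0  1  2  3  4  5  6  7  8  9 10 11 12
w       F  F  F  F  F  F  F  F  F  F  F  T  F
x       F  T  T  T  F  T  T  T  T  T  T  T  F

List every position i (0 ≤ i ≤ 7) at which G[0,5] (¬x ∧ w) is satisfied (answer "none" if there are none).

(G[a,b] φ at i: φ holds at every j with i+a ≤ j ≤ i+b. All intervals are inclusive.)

Evaluate at each i in [0,7]:
  i=0: ✗ (fails at j=0)
  i=1: ✗ (fails at j=1)
  i=2: ✗ (fails at j=2)
  i=3: ✗ (fails at j=3)
  i=4: ✗ (fails at j=4)
  i=5: ✗ (fails at j=5)
  i=6: ✗ (fails at j=6)
  i=7: ✗ (fails at j=7)

none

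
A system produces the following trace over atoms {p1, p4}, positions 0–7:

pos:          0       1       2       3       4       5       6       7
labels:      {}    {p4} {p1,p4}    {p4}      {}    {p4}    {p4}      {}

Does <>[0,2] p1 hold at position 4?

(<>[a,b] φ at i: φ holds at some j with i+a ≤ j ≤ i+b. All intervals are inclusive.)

Does not hold

Check p1 at each j in [4,6]:
  j=4: false
  j=5: false
  j=6: false
No position in the window satisfies it → formula fails.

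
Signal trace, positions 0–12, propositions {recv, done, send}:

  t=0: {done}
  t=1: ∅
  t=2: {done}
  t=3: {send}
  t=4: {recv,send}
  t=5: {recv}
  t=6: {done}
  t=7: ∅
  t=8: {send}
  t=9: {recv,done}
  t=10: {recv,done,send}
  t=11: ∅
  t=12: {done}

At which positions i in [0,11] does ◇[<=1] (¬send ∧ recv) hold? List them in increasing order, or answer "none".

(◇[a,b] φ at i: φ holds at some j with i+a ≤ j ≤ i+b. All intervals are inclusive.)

Evaluate at each i in [0,11]:
  i=0: ✗ (none in [0,1])
  i=1: ✗ (none in [1,2])
  i=2: ✗ (none in [2,3])
  i=3: ✗ (none in [3,4])
  i=4: ✓ (witness j=5)
  i=5: ✓ (witness j=5)
  i=6: ✗ (none in [6,7])
  i=7: ✗ (none in [7,8])
  i=8: ✓ (witness j=9)
  i=9: ✓ (witness j=9)
  i=10: ✗ (none in [10,11])
  i=11: ✗ (none in [11,12])

4, 5, 8, 9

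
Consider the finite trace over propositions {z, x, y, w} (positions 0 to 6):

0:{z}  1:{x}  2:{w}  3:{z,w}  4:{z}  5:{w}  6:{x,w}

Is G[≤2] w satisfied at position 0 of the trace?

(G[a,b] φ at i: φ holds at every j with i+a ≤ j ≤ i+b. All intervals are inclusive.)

Check w at every j in [0,2]:
  j=0: false
  j=1: false
  j=2: true
Fails at j=0 → formula fails.

False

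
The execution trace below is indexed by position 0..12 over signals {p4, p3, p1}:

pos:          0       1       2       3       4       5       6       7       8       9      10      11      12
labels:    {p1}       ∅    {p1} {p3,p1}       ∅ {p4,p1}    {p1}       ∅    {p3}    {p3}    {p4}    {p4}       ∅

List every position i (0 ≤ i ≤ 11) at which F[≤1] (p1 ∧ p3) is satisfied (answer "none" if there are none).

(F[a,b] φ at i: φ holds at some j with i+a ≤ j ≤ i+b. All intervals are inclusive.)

Evaluate at each i in [0,11]:
  i=0: ✗ (none in [0,1])
  i=1: ✗ (none in [1,2])
  i=2: ✓ (witness j=3)
  i=3: ✓ (witness j=3)
  i=4: ✗ (none in [4,5])
  i=5: ✗ (none in [5,6])
  i=6: ✗ (none in [6,7])
  i=7: ✗ (none in [7,8])
  i=8: ✗ (none in [8,9])
  i=9: ✗ (none in [9,10])
  i=10: ✗ (none in [10,11])
  i=11: ✗ (none in [11,12])

2, 3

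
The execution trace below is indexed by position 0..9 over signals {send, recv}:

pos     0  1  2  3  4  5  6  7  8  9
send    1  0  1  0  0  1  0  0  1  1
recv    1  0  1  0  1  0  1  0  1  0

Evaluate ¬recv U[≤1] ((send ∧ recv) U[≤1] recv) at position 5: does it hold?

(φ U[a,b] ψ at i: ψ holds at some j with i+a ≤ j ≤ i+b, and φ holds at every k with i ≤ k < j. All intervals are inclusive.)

True

Need some j in [5,6] with ((send ∧ recv) U[≤1] recv), and ¬recv at every k in [5,j-1].
  j=5: ((send ∧ recv) U[≤1] recv) — fails.
  j=6: ((send ∧ recv) U[≤1] recv) holds; ¬recv holds at every k in [5,5] → satisfied.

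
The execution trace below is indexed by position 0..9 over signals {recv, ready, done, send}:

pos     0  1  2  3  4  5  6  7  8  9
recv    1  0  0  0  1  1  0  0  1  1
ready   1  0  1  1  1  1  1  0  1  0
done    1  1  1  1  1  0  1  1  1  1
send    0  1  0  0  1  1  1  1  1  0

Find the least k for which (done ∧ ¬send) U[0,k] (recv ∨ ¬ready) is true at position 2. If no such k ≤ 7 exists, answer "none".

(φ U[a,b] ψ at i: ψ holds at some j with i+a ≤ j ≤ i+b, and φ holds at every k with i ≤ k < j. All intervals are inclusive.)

2

Need earliest j ≥ 2 with (recv ∨ ¬ready), and (done ∧ ¬send) at every k in [2,j-1].
  j=2: rhs fails.
  j=3: rhs fails.
  j=4: rhs holds; lhs holds on [2,3]. k = 2.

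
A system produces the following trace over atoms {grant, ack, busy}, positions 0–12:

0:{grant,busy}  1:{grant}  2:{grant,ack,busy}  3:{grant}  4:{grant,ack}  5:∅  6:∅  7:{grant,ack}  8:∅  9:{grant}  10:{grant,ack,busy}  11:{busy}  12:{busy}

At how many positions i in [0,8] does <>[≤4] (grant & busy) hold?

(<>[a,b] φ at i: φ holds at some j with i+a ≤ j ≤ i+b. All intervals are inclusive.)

6

Evaluate at each i in [0,8]:
  i=0: ✓ (witness j=0)
  i=1: ✓ (witness j=2)
  i=2: ✓ (witness j=2)
  i=3: ✗ (none in [3,7])
  i=4: ✗ (none in [4,8])
  i=5: ✗ (none in [5,9])
  i=6: ✓ (witness j=10)
  i=7: ✓ (witness j=10)
  i=8: ✓ (witness j=10)
Positions where it holds: {0, 1, 2, 6, 7, 8} → 6.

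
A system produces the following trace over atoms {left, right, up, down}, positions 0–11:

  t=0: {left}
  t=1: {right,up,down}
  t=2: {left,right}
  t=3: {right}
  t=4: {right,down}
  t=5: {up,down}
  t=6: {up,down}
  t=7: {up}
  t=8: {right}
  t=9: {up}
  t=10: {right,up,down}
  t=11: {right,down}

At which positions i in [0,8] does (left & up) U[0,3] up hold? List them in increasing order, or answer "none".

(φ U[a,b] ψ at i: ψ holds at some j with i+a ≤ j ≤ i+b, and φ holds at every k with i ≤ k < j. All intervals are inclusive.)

Evaluate at each i in [0,8]:
  i=0: ✗ (lhs fails at k=0 before rhs at j=1)
  i=1: ✓ (rhs at j=1)
  i=2: ✗ (lhs fails at k=2 before rhs at j=5)
  i=3: ✗ (lhs fails at k=3 before rhs at j=5)
  i=4: ✗ (lhs fails at k=4 before rhs at j=5)
  i=5: ✓ (rhs at j=5)
  i=6: ✓ (rhs at j=6)
  i=7: ✓ (rhs at j=7)
  i=8: ✗ (lhs fails at k=8 before rhs at j=9)

1, 5, 6, 7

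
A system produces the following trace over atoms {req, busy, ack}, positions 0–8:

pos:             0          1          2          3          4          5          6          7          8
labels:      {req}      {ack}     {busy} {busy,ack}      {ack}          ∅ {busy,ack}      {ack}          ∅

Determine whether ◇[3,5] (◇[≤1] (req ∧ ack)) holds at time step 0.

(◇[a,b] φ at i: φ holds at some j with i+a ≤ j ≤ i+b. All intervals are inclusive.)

False

Check ◇[≤1] (req ∧ ack) at each j in [3,5]:
  j=3: fails (none in [3,4])
  j=4: fails (none in [4,5])
  j=5: fails (none in [5,6])
No position in the window satisfies it → formula fails.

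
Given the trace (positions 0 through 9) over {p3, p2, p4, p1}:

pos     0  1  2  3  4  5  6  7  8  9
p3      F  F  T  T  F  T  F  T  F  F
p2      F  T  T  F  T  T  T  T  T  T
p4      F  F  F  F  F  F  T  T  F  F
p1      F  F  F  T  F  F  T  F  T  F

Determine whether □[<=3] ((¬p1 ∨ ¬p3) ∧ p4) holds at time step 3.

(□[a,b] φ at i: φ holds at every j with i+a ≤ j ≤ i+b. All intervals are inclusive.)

Does not hold

Check ((¬p1 ∨ ¬p3) ∧ p4) at every j in [3,6]:
  j=3: false
  j=4: false
  j=5: false
  j=6: true
Fails at j=3 → formula fails.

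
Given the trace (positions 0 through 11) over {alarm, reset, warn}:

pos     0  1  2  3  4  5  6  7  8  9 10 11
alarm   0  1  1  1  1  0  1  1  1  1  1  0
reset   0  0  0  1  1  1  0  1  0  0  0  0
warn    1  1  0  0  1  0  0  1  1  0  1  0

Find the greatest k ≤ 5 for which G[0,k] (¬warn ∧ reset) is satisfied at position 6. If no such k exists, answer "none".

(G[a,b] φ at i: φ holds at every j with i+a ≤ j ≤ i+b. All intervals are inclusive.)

(¬warn ∧ reset) must hold from j=6 onward; find where it first fails.
  j=6: fails → no k works.

none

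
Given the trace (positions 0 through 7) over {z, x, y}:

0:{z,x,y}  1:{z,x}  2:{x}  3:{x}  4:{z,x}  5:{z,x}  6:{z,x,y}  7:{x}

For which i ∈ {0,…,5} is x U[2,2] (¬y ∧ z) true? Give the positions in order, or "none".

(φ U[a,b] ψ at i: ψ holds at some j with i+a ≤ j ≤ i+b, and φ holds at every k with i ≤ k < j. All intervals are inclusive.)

2, 3

Evaluate at each i in [0,5]:
  i=0: ✗ (no rhs in [2,2])
  i=1: ✗ (no rhs in [3,3])
  i=2: ✓ (rhs at j=4; lhs holds on [2,3])
  i=3: ✓ (rhs at j=5; lhs holds on [3,4])
  i=4: ✗ (no rhs in [6,6])
  i=5: ✗ (no rhs in [7,7])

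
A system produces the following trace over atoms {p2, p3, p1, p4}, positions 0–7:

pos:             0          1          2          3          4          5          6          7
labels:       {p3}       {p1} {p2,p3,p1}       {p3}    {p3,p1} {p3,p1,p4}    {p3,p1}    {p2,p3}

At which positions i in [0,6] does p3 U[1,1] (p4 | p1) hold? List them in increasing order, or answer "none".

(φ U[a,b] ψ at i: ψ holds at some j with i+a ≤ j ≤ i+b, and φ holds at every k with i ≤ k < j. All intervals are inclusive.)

0, 3, 4, 5

Evaluate at each i in [0,6]:
  i=0: ✓ (rhs at j=1; lhs holds on [0,0])
  i=1: ✗ (lhs fails at k=1 before rhs at j=2)
  i=2: ✗ (no rhs in [3,3])
  i=3: ✓ (rhs at j=4; lhs holds on [3,3])
  i=4: ✓ (rhs at j=5; lhs holds on [4,4])
  i=5: ✓ (rhs at j=6; lhs holds on [5,5])
  i=6: ✗ (no rhs in [7,7])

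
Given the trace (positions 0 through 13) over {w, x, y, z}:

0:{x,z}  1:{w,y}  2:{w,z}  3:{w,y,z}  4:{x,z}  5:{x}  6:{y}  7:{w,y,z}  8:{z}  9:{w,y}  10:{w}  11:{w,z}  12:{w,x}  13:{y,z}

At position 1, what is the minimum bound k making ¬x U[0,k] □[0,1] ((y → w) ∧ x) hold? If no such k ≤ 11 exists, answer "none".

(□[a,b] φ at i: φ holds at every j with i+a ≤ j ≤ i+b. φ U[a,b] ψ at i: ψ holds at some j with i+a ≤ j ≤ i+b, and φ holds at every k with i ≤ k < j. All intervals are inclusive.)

3

Need earliest j ≥ 1 with □[0,1] ((y → w) ∧ x), and ¬x at every k in [1,j-1].
  j=1: rhs fails.
  j=2: rhs fails.
  j=3: rhs fails.
  j=4: rhs holds; lhs holds on [1,3]. k = 3.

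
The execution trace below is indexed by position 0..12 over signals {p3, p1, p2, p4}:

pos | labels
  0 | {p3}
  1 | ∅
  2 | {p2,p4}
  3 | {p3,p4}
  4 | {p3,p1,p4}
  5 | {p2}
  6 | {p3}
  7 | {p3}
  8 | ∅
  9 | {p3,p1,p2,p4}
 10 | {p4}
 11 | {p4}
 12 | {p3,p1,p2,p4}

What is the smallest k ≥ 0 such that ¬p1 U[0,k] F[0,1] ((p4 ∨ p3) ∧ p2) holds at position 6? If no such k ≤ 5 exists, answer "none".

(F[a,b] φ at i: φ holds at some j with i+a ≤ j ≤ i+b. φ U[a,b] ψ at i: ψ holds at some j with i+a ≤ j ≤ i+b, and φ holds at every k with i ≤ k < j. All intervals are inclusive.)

Need earliest j ≥ 6 with F[0,1] ((p4 ∨ p3) ∧ p2), and ¬p1 at every k in [6,j-1].
  j=6: rhs fails.
  j=7: rhs fails.
  j=8: rhs holds; lhs holds on [6,7]. k = 2.

2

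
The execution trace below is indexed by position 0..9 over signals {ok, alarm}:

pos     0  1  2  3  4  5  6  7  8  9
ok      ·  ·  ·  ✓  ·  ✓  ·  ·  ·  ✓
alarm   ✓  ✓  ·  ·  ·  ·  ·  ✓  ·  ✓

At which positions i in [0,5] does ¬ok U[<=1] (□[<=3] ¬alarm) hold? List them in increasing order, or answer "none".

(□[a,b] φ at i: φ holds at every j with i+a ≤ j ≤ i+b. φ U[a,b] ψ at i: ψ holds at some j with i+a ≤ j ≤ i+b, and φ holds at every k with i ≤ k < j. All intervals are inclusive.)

Evaluate at each i in [0,5]:
  i=0: ✗ (no rhs in [0,1])
  i=1: ✓ (rhs at j=2; lhs holds on [1,1])
  i=2: ✓ (rhs at j=2)
  i=3: ✓ (rhs at j=3)
  i=4: ✗ (no rhs in [4,5])
  i=5: ✗ (no rhs in [5,6])

1, 2, 3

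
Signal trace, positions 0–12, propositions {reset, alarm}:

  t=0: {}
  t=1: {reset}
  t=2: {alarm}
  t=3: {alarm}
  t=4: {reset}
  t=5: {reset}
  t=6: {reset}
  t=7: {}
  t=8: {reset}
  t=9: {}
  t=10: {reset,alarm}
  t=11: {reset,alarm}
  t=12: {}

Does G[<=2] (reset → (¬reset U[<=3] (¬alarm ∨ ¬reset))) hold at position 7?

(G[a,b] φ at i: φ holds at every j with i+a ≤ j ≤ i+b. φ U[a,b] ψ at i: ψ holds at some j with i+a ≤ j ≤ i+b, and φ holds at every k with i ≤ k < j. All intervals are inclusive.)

Yes

Check (reset → (¬reset U[<=3] (¬alarm ∨ ¬reset))) at every j in [7,9]:
  j=7: antecedent false → ✓
  j=8: antecedent true; consequent holds → ✓
  j=9: antecedent false → ✓
All positions satisfy it → formula holds.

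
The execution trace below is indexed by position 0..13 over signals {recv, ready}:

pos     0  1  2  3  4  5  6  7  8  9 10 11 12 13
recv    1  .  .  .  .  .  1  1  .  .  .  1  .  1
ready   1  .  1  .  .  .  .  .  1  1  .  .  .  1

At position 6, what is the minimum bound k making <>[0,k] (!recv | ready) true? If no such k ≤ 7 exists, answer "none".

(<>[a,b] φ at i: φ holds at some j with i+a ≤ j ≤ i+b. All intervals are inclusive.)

2

Scan j = 6,7,… for (!recv | ready):
  j=6: fails
  j=7: fails
  j=8: holds
First hit at j=8, so smallest k = 8-6 = 2.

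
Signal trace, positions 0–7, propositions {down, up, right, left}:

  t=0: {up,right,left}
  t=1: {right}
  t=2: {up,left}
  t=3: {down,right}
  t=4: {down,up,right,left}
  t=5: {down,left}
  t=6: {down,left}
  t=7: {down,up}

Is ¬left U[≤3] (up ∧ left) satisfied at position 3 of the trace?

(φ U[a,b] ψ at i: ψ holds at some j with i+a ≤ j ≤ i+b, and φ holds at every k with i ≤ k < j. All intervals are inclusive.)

Need some j in [3,6] with (up ∧ left), and ¬left at every k in [3,j-1].
  j=3: (up ∧ left) false.
  j=4: (up ∧ left) holds; ¬left holds at every k in [3,3] → satisfied.

Yes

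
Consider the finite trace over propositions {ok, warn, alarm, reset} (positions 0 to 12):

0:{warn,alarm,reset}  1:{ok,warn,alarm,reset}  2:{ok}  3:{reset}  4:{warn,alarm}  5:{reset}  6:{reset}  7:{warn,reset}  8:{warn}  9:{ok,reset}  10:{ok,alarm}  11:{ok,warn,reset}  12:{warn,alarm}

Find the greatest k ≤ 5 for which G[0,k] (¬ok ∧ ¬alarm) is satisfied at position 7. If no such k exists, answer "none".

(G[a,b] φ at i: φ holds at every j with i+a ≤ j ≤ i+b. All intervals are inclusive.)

(¬ok ∧ ¬alarm) must hold from j=7 onward; find where it first fails.
  j=7: holds
  j=8: holds
  j=9: fails
Holds on [7,8], so largest k = 1.

1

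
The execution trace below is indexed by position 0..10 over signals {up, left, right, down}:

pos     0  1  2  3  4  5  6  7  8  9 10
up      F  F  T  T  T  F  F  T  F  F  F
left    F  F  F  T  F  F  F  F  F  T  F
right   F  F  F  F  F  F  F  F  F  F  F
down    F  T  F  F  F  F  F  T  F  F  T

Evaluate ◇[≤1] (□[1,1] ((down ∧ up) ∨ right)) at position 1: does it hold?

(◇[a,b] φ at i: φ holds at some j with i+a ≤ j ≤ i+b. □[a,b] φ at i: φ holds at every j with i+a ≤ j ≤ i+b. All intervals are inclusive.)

Check □[1,1] ((down ∧ up) ∨ right) at each j in [1,2]:
  j=1: fails at 2
  j=2: fails at 3
No position in the window satisfies it → formula fails.

False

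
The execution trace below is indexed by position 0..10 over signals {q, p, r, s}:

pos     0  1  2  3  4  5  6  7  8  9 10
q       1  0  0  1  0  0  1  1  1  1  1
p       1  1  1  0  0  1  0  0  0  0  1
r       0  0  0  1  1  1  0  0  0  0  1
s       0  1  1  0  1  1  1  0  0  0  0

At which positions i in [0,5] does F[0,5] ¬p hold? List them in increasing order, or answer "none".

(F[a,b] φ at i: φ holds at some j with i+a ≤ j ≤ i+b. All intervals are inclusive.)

0, 1, 2, 3, 4, 5

Evaluate at each i in [0,5]:
  i=0: ✓ (witness j=3)
  i=1: ✓ (witness j=3)
  i=2: ✓ (witness j=3)
  i=3: ✓ (witness j=3)
  i=4: ✓ (witness j=4)
  i=5: ✓ (witness j=6)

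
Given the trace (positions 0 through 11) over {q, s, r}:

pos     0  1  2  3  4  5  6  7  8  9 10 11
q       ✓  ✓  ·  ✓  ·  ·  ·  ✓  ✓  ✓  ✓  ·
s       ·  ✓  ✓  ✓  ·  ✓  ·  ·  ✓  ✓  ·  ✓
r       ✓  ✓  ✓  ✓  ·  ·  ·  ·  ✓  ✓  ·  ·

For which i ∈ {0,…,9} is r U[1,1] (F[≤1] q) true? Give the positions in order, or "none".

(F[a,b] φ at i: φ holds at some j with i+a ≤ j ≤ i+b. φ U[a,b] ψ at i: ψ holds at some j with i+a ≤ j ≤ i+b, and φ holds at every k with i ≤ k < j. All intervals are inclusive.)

0, 1, 2, 8, 9

Evaluate at each i in [0,9]:
  i=0: ✓ (rhs at j=1; lhs holds on [0,0])
  i=1: ✓ (rhs at j=2; lhs holds on [1,1])
  i=2: ✓ (rhs at j=3; lhs holds on [2,2])
  i=3: ✗ (no rhs in [4,4])
  i=4: ✗ (no rhs in [5,5])
  i=5: ✗ (lhs fails at k=5 before rhs at j=6)
  i=6: ✗ (lhs fails at k=6 before rhs at j=7)
  i=7: ✗ (lhs fails at k=7 before rhs at j=8)
  i=8: ✓ (rhs at j=9; lhs holds on [8,8])
  i=9: ✓ (rhs at j=10; lhs holds on [9,9])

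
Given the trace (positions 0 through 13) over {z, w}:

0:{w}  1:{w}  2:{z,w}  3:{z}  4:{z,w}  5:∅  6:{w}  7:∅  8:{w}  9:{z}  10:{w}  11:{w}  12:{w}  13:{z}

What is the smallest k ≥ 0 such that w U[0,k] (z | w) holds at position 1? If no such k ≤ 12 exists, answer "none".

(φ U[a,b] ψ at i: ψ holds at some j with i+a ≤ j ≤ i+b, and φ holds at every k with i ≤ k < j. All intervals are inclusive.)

Need earliest j ≥ 1 with (z | w), and w at every k in [1,j-1].
  j=1: rhs holds (empty prefix). k = 0.

0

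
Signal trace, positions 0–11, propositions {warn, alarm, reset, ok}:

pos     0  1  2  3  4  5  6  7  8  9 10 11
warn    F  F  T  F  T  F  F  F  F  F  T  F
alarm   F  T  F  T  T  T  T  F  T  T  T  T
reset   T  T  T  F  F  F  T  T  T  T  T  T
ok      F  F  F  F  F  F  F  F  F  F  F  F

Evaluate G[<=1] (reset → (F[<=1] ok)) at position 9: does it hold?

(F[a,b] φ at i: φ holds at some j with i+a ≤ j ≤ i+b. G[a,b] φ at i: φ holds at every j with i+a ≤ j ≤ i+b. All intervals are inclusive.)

Check (reset → (F[<=1] ok)) at every j in [9,10]:
  j=9: antecedent true; consequent fails (none in [9,10]) → ✗
  j=10: antecedent true; consequent fails (none in [10,11]) → ✗
Fails at j=9 → formula fails.

False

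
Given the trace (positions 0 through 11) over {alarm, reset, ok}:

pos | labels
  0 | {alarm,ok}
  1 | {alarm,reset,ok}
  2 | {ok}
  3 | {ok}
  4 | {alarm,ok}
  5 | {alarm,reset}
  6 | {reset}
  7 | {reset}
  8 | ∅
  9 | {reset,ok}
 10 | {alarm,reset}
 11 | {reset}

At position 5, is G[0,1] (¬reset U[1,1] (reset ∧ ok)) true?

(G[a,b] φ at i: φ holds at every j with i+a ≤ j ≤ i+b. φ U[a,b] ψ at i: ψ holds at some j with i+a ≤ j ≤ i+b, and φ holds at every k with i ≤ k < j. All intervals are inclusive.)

Check (¬reset U[1,1] (reset ∧ ok)) at every j in [5,6]:
  j=5: fails
  j=6: fails
Fails at j=5 → formula fails.

Does not hold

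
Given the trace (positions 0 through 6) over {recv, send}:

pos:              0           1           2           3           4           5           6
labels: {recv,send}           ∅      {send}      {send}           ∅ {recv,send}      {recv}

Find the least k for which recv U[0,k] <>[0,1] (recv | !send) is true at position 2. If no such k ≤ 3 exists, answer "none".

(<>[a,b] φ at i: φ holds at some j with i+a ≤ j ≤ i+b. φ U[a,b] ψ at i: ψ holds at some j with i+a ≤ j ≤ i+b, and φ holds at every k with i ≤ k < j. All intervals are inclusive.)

Need earliest j ≥ 2 with <>[0,1] (recv | !send), and recv at every k in [2,j-1].
  j=2: rhs fails.
  j=3: rhs holds but lhs fails at k=2.
  j=4: rhs holds but lhs fails at k=2.
  j=5: rhs holds but lhs fails at k=2.
No witness within the range → none.

none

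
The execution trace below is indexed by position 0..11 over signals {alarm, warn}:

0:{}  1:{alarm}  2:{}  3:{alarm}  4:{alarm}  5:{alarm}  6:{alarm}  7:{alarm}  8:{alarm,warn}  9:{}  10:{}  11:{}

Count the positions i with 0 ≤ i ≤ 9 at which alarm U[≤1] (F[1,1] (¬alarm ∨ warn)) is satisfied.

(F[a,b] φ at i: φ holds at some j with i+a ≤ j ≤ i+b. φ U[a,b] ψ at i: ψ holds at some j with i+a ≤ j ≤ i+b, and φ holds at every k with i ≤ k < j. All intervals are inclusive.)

5

Evaluate at each i in [0,9]:
  i=0: ✗ (lhs fails at k=0 before rhs at j=1)
  i=1: ✓ (rhs at j=1)
  i=2: ✗ (no rhs in [2,3])
  i=3: ✗ (no rhs in [3,4])
  i=4: ✗ (no rhs in [4,5])
  i=5: ✗ (no rhs in [5,6])
  i=6: ✓ (rhs at j=7; lhs holds on [6,6])
  i=7: ✓ (rhs at j=7)
  i=8: ✓ (rhs at j=8)
  i=9: ✓ (rhs at j=9)
Positions where it holds: {1, 6, 7, 8, 9} → 5.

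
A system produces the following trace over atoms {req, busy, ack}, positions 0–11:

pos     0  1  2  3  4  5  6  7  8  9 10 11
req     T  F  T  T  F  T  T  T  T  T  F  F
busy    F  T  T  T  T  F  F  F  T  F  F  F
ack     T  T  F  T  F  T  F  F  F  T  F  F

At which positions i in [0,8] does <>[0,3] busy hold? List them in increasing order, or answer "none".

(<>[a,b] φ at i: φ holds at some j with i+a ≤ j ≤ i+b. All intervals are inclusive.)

0, 1, 2, 3, 4, 5, 6, 7, 8

Evaluate at each i in [0,8]:
  i=0: ✓ (witness j=1)
  i=1: ✓ (witness j=1)
  i=2: ✓ (witness j=2)
  i=3: ✓ (witness j=3)
  i=4: ✓ (witness j=4)
  i=5: ✓ (witness j=8)
  i=6: ✓ (witness j=8)
  i=7: ✓ (witness j=8)
  i=8: ✓ (witness j=8)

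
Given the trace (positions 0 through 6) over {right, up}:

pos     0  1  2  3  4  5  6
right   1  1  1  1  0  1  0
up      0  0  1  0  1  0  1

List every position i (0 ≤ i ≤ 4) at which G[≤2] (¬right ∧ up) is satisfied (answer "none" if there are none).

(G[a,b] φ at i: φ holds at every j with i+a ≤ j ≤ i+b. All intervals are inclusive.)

none

Evaluate at each i in [0,4]:
  i=0: ✗ (fails at j=0)
  i=1: ✗ (fails at j=1)
  i=2: ✗ (fails at j=2)
  i=3: ✗ (fails at j=3)
  i=4: ✗ (fails at j=5)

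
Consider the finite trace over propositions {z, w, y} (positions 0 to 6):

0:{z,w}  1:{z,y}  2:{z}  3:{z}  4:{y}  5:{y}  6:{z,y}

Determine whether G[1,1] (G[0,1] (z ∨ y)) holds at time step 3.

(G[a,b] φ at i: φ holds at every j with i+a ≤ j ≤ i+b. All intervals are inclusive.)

Yes

Check G[0,1] (z ∨ y) at every j in [4,4]:
  j=4: holds on [4,5]
All positions satisfy it → formula holds.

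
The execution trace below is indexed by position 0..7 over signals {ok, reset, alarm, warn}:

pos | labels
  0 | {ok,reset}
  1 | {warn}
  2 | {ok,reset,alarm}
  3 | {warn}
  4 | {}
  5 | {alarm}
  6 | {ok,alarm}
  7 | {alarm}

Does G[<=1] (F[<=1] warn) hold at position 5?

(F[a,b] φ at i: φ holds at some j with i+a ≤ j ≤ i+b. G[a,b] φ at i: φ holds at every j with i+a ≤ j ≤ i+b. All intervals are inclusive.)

Check F[<=1] warn at every j in [5,6]:
  j=5: fails (none in [5,6])
  j=6: fails (none in [6,7])
Fails at j=5 → formula fails.

No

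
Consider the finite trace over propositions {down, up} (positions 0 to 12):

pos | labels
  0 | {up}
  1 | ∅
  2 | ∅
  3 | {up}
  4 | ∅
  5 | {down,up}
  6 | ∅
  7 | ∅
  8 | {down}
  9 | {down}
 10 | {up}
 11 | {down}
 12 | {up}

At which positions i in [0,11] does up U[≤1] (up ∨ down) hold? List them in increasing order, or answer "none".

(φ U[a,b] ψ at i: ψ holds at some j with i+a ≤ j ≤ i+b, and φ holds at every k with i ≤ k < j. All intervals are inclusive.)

Evaluate at each i in [0,11]:
  i=0: ✓ (rhs at j=0)
  i=1: ✗ (no rhs in [1,2])
  i=2: ✗ (lhs fails at k=2 before rhs at j=3)
  i=3: ✓ (rhs at j=3)
  i=4: ✗ (lhs fails at k=4 before rhs at j=5)
  i=5: ✓ (rhs at j=5)
  i=6: ✗ (no rhs in [6,7])
  i=7: ✗ (lhs fails at k=7 before rhs at j=8)
  i=8: ✓ (rhs at j=8)
  i=9: ✓ (rhs at j=9)
  i=10: ✓ (rhs at j=10)
  i=11: ✓ (rhs at j=11)

0, 3, 5, 8, 9, 10, 11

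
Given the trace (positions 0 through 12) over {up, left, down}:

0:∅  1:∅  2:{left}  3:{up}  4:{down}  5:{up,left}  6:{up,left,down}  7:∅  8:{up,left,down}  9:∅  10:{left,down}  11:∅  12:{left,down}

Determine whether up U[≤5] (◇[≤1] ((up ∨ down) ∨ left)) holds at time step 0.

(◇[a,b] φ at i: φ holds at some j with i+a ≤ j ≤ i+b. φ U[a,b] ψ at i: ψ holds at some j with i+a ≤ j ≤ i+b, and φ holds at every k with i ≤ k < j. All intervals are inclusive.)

Need some j in [0,5] with ◇[≤1] ((up ∨ down) ∨ left), and up at every k in [0,j-1].
  j=0: ◇[≤1] ((up ∨ down) ∨ left) — fails (none in [0,1]).
  j=1: ◇[≤1] ((up ∨ down) ∨ left) holds, but up fails at k=0 → not this j.
  j=2: ◇[≤1] ((up ∨ down) ∨ left) holds, but up fails at k=0 → not this j.
  j=3: ◇[≤1] ((up ∨ down) ∨ left) holds, but up fails at k=0 → not this j.
  j=4: ◇[≤1] ((up ∨ down) ∨ left) holds, but up fails at k=0 → not this j.
  j=5: ◇[≤1] ((up ∨ down) ∨ left) holds, but up fails at k=0 → not this j.
No j in the window works → until fails.

Does not hold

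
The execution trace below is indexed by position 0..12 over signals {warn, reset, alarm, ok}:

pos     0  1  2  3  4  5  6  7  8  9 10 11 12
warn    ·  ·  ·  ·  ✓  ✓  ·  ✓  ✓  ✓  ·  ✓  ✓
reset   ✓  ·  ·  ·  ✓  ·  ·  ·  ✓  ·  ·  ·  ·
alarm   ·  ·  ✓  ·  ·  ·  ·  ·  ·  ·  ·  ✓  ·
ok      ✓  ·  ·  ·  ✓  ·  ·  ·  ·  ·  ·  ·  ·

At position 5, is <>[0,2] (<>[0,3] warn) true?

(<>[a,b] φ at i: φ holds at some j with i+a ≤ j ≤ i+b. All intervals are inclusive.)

Check <>[0,3] warn at each j in [5,7]:
  j=5: holds (witness at 5)
  j=6: holds (witness at 7)
  j=7: holds (witness at 7)
Found at j=5 → formula holds.

Holds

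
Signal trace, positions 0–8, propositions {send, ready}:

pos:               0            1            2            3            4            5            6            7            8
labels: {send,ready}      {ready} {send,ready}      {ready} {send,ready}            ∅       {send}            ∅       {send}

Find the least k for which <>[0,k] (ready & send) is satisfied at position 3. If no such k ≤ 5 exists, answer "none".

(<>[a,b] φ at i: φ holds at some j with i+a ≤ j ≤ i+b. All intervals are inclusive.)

1

Scan j = 3,4,… for (ready & send):
  j=3: fails
  j=4: holds
First hit at j=4, so smallest k = 4-3 = 1.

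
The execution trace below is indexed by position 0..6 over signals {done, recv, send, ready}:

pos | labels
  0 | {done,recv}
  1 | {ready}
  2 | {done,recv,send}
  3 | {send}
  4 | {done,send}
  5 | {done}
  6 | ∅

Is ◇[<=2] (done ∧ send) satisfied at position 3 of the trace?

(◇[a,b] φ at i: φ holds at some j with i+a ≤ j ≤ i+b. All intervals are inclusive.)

Check (done ∧ send) at each j in [3,5]:
  j=3: false
  j=4: true
  j=5: false
Found at j=4 → formula holds.

Yes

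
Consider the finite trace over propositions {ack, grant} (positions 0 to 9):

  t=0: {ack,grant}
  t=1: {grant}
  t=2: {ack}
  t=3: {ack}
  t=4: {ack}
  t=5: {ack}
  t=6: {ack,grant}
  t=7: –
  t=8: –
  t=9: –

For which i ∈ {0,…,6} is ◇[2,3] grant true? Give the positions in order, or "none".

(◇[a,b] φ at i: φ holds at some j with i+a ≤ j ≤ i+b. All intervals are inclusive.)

Evaluate at each i in [0,6]:
  i=0: ✗ (none in [2,3])
  i=1: ✗ (none in [3,4])
  i=2: ✗ (none in [4,5])
  i=3: ✓ (witness j=6)
  i=4: ✓ (witness j=6)
  i=5: ✗ (none in [7,8])
  i=6: ✗ (none in [8,9])

3, 4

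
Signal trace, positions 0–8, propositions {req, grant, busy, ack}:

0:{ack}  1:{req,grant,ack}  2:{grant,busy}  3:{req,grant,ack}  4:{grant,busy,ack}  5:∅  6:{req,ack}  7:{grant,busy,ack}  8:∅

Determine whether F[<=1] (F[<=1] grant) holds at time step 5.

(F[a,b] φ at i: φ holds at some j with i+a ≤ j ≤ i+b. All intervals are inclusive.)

Check F[<=1] grant at each j in [5,6]:
  j=5: fails (none in [5,6])
  j=6: holds (witness at 7)
Found at j=6 → formula holds.

Holds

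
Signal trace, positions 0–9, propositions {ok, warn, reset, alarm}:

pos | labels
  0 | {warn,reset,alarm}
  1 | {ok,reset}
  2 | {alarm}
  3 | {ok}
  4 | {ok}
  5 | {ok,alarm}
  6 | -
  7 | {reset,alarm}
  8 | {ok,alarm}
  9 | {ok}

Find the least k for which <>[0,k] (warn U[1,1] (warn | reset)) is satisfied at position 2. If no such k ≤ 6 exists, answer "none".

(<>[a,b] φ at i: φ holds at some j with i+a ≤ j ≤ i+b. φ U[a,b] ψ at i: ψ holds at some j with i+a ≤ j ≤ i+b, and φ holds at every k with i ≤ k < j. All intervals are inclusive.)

none

Scan j = 2,3,… for (warn U[1,1] (warn | reset)):
  j=2: fails
  j=3: fails
  j=4: fails
  j=5: fails
  j=6: fails
  j=7: fails
  j=8: fails
No j in [2,8] satisfies it → none.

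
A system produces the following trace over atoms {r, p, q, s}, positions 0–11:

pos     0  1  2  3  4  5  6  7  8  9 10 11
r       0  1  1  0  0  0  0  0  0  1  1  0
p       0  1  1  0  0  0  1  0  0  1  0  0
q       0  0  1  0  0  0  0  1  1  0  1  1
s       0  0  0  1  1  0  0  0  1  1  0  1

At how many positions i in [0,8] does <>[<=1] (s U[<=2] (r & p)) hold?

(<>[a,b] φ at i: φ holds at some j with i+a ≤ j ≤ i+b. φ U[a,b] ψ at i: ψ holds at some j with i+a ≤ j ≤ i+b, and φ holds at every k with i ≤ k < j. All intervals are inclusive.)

Evaluate at each i in [0,8]:
  i=0: ✓ (witness j=1)
  i=1: ✓ (witness j=1)
  i=2: ✓ (witness j=2)
  i=3: ✗ (none in [3,4])
  i=4: ✗ (none in [4,5])
  i=5: ✗ (none in [5,6])
  i=6: ✗ (none in [6,7])
  i=7: ✓ (witness j=8)
  i=8: ✓ (witness j=8)
Positions where it holds: {0, 1, 2, 7, 8} → 5.

5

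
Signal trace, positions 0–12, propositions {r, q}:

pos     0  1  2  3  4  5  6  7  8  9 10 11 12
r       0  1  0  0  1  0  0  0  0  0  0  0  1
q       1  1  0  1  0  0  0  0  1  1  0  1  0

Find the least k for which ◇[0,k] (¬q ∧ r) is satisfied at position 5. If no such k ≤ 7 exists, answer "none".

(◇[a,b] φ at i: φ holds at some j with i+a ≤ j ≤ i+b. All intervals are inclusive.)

Scan j = 5,6,… for (¬q ∧ r):
  j=5: fails
  j=6: fails
  j=7: fails
  j=8: fails
  j=9: fails
  j=10: fails
  j=11: fails
  j=12: holds
First hit at j=12, so smallest k = 12-5 = 7.

7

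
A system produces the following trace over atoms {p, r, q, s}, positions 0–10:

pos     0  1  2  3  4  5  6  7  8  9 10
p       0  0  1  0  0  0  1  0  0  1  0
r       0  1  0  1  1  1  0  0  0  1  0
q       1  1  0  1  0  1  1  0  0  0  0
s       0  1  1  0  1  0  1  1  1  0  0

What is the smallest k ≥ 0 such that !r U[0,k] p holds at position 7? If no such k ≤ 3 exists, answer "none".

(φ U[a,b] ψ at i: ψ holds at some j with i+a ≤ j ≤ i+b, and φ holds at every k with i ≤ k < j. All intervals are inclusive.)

2

Need earliest j ≥ 7 with p, and !r at every k in [7,j-1].
  j=7: rhs fails.
  j=8: rhs fails.
  j=9: rhs holds; lhs holds on [7,8]. k = 2.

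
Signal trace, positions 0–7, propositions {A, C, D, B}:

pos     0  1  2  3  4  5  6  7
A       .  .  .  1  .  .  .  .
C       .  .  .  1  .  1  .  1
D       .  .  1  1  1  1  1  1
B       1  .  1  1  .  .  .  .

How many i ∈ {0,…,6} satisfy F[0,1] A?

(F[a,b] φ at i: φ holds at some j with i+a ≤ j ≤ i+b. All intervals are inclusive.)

Evaluate at each i in [0,6]:
  i=0: ✗ (none in [0,1])
  i=1: ✗ (none in [1,2])
  i=2: ✓ (witness j=3)
  i=3: ✓ (witness j=3)
  i=4: ✗ (none in [4,5])
  i=5: ✗ (none in [5,6])
  i=6: ✗ (none in [6,7])
Positions where it holds: {2, 3} → 2.

2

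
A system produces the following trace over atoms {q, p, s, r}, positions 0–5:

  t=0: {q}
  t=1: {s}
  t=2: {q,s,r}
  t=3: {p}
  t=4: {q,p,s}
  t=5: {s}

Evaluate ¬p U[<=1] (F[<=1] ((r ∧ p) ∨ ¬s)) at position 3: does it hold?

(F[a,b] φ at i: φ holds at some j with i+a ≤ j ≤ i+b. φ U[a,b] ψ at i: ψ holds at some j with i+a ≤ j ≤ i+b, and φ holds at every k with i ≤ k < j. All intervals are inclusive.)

Need some j in [3,4] with F[<=1] ((r ∧ p) ∨ ¬s), and ¬p at every k in [3,j-1].
  j=3: F[<=1] ((r ∧ p) ∨ ¬s) holds; no prefix to check → satisfied.

True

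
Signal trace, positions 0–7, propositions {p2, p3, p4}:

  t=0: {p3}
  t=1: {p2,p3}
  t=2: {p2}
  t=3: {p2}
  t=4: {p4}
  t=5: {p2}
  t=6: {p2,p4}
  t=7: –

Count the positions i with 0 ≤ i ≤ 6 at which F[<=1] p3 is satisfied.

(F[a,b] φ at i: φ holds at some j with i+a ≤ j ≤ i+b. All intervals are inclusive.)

Evaluate at each i in [0,6]:
  i=0: ✓ (witness j=0)
  i=1: ✓ (witness j=1)
  i=2: ✗ (none in [2,3])
  i=3: ✗ (none in [3,4])
  i=4: ✗ (none in [4,5])
  i=5: ✗ (none in [5,6])
  i=6: ✗ (none in [6,7])
Positions where it holds: {0, 1} → 2.

2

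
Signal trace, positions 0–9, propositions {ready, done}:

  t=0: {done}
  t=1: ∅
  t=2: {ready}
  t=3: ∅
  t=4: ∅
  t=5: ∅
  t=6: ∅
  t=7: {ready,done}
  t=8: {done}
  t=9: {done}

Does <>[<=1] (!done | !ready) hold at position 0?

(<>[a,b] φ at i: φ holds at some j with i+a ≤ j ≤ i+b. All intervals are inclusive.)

Check (!done | !ready) at each j in [0,1]:
  j=0: true
  j=1: true
Found at j=0 → formula holds.

True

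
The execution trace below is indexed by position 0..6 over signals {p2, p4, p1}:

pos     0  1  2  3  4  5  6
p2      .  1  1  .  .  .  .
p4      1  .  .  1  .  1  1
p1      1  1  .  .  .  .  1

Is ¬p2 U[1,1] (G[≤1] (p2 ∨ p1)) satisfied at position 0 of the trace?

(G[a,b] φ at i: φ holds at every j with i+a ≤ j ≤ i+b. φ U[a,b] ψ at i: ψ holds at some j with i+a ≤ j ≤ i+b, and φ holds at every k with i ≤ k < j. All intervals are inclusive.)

Yes

Need some j in [1,1] with G[≤1] (p2 ∨ p1), and ¬p2 at every k in [0,j-1].
  j=1: G[≤1] (p2 ∨ p1) holds; ¬p2 holds at every k in [0,0] → satisfied.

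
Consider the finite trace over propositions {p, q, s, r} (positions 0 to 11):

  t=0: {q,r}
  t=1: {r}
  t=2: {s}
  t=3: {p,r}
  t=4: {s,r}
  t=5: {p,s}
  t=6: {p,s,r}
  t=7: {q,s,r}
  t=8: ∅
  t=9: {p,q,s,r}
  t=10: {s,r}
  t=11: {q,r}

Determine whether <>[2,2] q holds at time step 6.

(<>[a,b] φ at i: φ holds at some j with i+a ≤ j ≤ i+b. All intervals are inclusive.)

Check q at each j in [8,8]:
  j=8: false
No position in the window satisfies it → formula fails.

False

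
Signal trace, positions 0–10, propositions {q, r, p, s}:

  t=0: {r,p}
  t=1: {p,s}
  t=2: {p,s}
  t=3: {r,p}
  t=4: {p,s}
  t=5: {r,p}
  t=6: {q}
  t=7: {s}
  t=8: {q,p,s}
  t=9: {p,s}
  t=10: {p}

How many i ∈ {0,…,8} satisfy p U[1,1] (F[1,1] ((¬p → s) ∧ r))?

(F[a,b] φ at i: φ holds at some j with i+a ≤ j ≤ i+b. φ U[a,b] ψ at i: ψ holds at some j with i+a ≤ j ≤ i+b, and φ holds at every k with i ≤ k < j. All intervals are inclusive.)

2

Evaluate at each i in [0,8]:
  i=0: ✗ (no rhs in [1,1])
  i=1: ✓ (rhs at j=2; lhs holds on [1,1])
  i=2: ✗ (no rhs in [3,3])
  i=3: ✓ (rhs at j=4; lhs holds on [3,3])
  i=4: ✗ (no rhs in [5,5])
  i=5: ✗ (no rhs in [6,6])
  i=6: ✗ (no rhs in [7,7])
  i=7: ✗ (no rhs in [8,8])
  i=8: ✗ (no rhs in [9,9])
Positions where it holds: {1, 3} → 2.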